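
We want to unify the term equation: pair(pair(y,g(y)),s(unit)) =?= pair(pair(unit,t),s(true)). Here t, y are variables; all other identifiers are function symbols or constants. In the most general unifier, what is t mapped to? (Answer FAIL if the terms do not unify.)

FAIL

Decompose pair/2: pair(y,g(y)) =?= pair(unit,t),  s(unit) =?= s(true).
Decompose pair/2: y =?= unit,  g(y) =?= t.
Bind y := unit; substituting into the one remaining equation that mentions y gives: g(unit) =?= t.
Bind t := g(unit); no other remaining equation mentions t.
Decompose s/1: unit =?= true.
Clash: constants unit and true differ; no unifier exists.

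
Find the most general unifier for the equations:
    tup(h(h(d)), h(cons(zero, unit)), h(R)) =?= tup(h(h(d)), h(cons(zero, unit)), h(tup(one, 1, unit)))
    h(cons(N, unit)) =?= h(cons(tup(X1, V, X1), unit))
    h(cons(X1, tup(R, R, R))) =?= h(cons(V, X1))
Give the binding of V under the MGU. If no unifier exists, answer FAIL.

tup(tup(one, 1, unit), tup(one, 1, unit), tup(one, 1, unit))

Decompose tup/3: h(h(d)) =?= h(h(d)),  h(cons(zero, unit)) =?= h(cons(zero, unit)),  h(R) =?= h(tup(one, 1, unit)).
Delete trivial equation h(h(d)) =?= h(h(d)).
Delete trivial equation h(cons(zero, unit)) =?= h(cons(zero, unit)).
Decompose h/1: R =?= tup(one, 1, unit).
Bind R := tup(one, 1, unit); substituting into the one remaining equation that mentions R gives: h(cons(X1, tup(tup(one, 1, unit), tup(one, 1, unit), tup(one, 1, unit)))) =?= h(cons(V, X1)).
Decompose h/1: cons(N, unit) =?= cons(tup(X1, V, X1), unit).
Decompose cons/2: N =?= tup(X1, V, X1),  unit =?= unit.
Bind N := tup(X1, V, X1); no other remaining equation mentions N.
Delete trivial equation unit =?= unit.
Decompose h/1: cons(X1, tup(tup(one, 1, unit), tup(one, 1, unit), tup(one, 1, unit))) =?= cons(V, X1).
Decompose cons/2: X1 =?= V,  tup(tup(one, 1, unit), tup(one, 1, unit), tup(one, 1, unit)) =?= X1.
Bind X1 := V; substituting into the remaining equation gives: tup(tup(one, 1, unit), tup(one, 1, unit), tup(one, 1, unit)) =?= V. Substituting into the earlier binding gives N := tup(V, V, V).
Bind V := tup(tup(one, 1, unit), tup(one, 1, unit), tup(one, 1, unit)). Substituting into the earlier bindings gives N := tup(tup(tup(one, 1, unit), tup(one, 1, unit), tup(one, 1, unit)), tup(tup(one, 1, unit), tup(one, 1, unit), tup(one, 1, unit)), tup(tup(one, 1, unit), tup(one, 1, unit), tup(one, 1, unit))), X1 := tup(tup(one, 1, unit), tup(one, 1, unit), tup(one, 1, unit)).
MGU = { R -> tup(one, 1, unit), N -> tup(tup(tup(one, 1, unit), tup(one, 1, unit), tup(one, 1, unit)), tup(tup(one, 1, unit), tup(one, 1, unit), tup(one, 1, unit)), tup(tup(one, 1, unit), tup(one, 1, unit), tup(one, 1, unit))), X1 -> tup(tup(one, 1, unit), tup(one, 1, unit), tup(one, 1, unit)), V -> tup(tup(one, 1, unit), tup(one, 1, unit), tup(one, 1, unit)) }, so V -> tup(tup(one, 1, unit), tup(one, 1, unit), tup(one, 1, unit)).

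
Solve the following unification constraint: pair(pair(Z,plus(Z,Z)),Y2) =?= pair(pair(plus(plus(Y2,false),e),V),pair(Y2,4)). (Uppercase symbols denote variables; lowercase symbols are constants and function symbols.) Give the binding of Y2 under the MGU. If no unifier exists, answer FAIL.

FAIL

Decompose pair/2: pair(Z,plus(Z,Z)) =?= pair(plus(plus(Y2,false),e),V),  Y2 =?= pair(Y2,4).
Decompose pair/2: Z =?= plus(plus(Y2,false),e),  plus(Z,Z) =?= V.
Bind Z := plus(plus(Y2,false),e); substituting into the one remaining equation that mentions Z gives: plus(plus(plus(Y2,false),e),plus(plus(Y2,false),e)) =?= V.
Bind V := plus(plus(plus(Y2,false),e),plus(plus(Y2,false),e)); no other remaining equation mentions V.
Occurs check fails: Y2 occurs in pair(Y2,4); the equation Y2 =?= pair(Y2,4) has no finite solution.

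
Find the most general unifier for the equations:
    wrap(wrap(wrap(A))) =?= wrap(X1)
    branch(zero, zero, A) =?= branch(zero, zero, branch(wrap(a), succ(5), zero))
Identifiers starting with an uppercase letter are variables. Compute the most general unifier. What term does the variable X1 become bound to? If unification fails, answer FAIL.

Decompose wrap/1: wrap(wrap(A)) =?= X1.
Bind X1 := wrap(wrap(A)); no other remaining equation mentions X1.
Decompose branch/3: zero =?= zero,  zero =?= zero,  A =?= branch(wrap(a), succ(5), zero).
Delete trivial equation zero =?= zero.
Delete trivial equation zero =?= zero.
Bind A := branch(wrap(a), succ(5), zero). Substituting into the earlier binding gives X1 := wrap(wrap(branch(wrap(a), succ(5), zero))).
MGU = { X1 -> wrap(wrap(branch(wrap(a), succ(5), zero))), A -> branch(wrap(a), succ(5), zero) }, so X1 -> wrap(wrap(branch(wrap(a), succ(5), zero))).

wrap(wrap(branch(wrap(a), succ(5), zero)))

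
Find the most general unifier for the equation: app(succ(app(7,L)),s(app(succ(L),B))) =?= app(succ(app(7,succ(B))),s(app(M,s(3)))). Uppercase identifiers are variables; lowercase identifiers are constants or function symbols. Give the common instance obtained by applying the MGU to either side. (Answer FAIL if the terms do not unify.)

Decompose app/2: succ(app(7,L)) =?= succ(app(7,succ(B))),  s(app(succ(L),B)) =?= s(app(M,s(3))).
Decompose succ/1: app(7,L) =?= app(7,succ(B)).
Decompose app/2: 7 =?= 7,  L =?= succ(B).
Delete trivial equation 7 =?= 7.
Bind L := succ(B); substituting into the remaining equation gives: s(app(succ(succ(B)),B)) =?= s(app(M,s(3))).
Decompose s/1: app(succ(succ(B)),B) =?= app(M,s(3)).
Decompose app/2: succ(succ(B)) =?= M,  B =?= s(3).
Bind M := succ(succ(B)); no other remaining equation mentions M.
Bind B := s(3). Substituting into the earlier bindings gives L := succ(s(3)), M := succ(succ(s(3))).
Applying the MGU to either side gives app(succ(app(7,succ(s(3)))),s(app(succ(succ(s(3))),s(3)))).

app(succ(app(7,succ(s(3)))),s(app(succ(succ(s(3))),s(3))))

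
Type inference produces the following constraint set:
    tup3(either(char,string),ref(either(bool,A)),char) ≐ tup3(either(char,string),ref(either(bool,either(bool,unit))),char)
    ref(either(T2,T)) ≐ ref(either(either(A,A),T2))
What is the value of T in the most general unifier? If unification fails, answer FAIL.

either(either(bool,unit),either(bool,unit))

Decompose tup3/3: either(char,string) ≐ either(char,string),  ref(either(bool,A)) ≐ ref(either(bool,either(bool,unit))),  char ≐ char.
Delete trivial equation either(char,string) ≐ either(char,string).
Decompose ref/1: either(bool,A) ≐ either(bool,either(bool,unit)).
Decompose either/2: bool ≐ bool,  A ≐ either(bool,unit).
Delete trivial equation bool ≐ bool.
Bind A := either(bool,unit); substituting into the one remaining equation that mentions A gives: ref(either(T2,T)) ≐ ref(either(either(either(bool,unit),either(bool,unit)),T2)).
Delete trivial equation char ≐ char.
Decompose ref/1: either(T2,T) ≐ either(either(either(bool,unit),either(bool,unit)),T2).
Decompose either/2: T2 ≐ either(either(bool,unit),either(bool,unit)),  T ≐ T2.
Bind T2 := either(either(bool,unit),either(bool,unit)); substituting into the remaining equation gives: T ≐ either(either(bool,unit),either(bool,unit)).
Bind T := either(either(bool,unit),either(bool,unit)).
MGU = { A -> either(bool,unit), T2 -> either(either(bool,unit),either(bool,unit)), T -> either(either(bool,unit),either(bool,unit)) }, so T -> either(either(bool,unit),either(bool,unit)).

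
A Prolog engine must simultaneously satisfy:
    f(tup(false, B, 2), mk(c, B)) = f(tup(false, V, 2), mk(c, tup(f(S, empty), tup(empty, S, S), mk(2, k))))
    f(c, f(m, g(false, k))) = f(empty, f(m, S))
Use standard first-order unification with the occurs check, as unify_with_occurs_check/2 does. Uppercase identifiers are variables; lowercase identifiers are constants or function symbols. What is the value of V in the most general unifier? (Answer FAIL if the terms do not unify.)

Decompose f/2: tup(false, B, 2) = tup(false, V, 2),  mk(c, B) = mk(c, tup(f(S, empty), tup(empty, S, S), mk(2, k))).
Decompose tup/3: false = false,  B = V,  2 = 2.
Delete trivial equation false = false.
Bind B := V; substituting into the one remaining equation that mentions B gives: mk(c, V) = mk(c, tup(f(S, empty), tup(empty, S, S), mk(2, k))).
Delete trivial equation 2 = 2.
Decompose mk/2: c = c,  V = tup(f(S, empty), tup(empty, S, S), mk(2, k)).
Delete trivial equation c = c.
Bind V := tup(f(S, empty), tup(empty, S, S), mk(2, k)); no other remaining equation mentions V. Substituting into the earlier binding gives B := tup(f(S, empty), tup(empty, S, S), mk(2, k)).
Decompose f/2: c = empty,  f(m, g(false, k)) = f(m, S).
Clash: constants c and empty differ; no unifier exists.

FAIL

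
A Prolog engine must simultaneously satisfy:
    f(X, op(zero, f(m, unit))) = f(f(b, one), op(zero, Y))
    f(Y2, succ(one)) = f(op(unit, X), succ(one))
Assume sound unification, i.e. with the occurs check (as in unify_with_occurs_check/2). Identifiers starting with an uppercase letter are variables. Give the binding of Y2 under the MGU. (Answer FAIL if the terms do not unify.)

Decompose f/2: X = f(b, one),  op(zero, f(m, unit)) = op(zero, Y).
Bind X := f(b, one); substituting into the one remaining equation that mentions X gives: f(Y2, succ(one)) = f(op(unit, f(b, one)), succ(one)).
Decompose op/2: zero = zero,  f(m, unit) = Y.
Delete trivial equation zero = zero.
Bind Y := f(m, unit); no other remaining equation mentions Y.
Decompose f/2: Y2 = op(unit, f(b, one)),  succ(one) = succ(one).
Bind Y2 := op(unit, f(b, one)); no other remaining equation mentions Y2.
Delete trivial equation succ(one) = succ(one).
MGU = { X -> f(b, one), Y -> f(m, unit), Y2 -> op(unit, f(b, one)) }, so Y2 -> op(unit, f(b, one)).

op(unit, f(b, one))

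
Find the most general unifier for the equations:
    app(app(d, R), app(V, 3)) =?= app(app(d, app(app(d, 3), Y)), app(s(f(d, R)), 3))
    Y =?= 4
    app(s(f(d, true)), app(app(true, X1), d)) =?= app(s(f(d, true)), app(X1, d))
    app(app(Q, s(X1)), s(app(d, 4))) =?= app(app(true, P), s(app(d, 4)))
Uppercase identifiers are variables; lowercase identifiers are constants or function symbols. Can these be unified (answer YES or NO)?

Decompose app/2: app(d, R) =?= app(d, app(app(d, 3), Y)),  app(V, 3) =?= app(s(f(d, R)), 3).
Decompose app/2: d =?= d,  R =?= app(app(d, 3), Y).
Delete trivial equation d =?= d.
Bind R := app(app(d, 3), Y); substituting into the one remaining equation that mentions R gives: app(V, 3) =?= app(s(f(d, app(app(d, 3), Y))), 3).
Decompose app/2: V =?= s(f(d, app(app(d, 3), Y))),  3 =?= 3.
Bind V := s(f(d, app(app(d, 3), Y))); no other remaining equation mentions V.
Delete trivial equation 3 =?= 3.
Bind Y := 4; no other remaining equation mentions Y. Substituting into the earlier bindings gives R := app(app(d, 3), 4), V := s(f(d, app(app(d, 3), 4))).
Decompose app/2: s(f(d, true)) =?= s(f(d, true)),  app(app(true, X1), d) =?= app(X1, d).
Delete trivial equation s(f(d, true)) =?= s(f(d, true)).
Decompose app/2: app(true, X1) =?= X1,  d =?= d.
Occurs check fails: X1 occurs in app(true, X1); the equation X1 =?= app(true, X1) has no finite solution.

NO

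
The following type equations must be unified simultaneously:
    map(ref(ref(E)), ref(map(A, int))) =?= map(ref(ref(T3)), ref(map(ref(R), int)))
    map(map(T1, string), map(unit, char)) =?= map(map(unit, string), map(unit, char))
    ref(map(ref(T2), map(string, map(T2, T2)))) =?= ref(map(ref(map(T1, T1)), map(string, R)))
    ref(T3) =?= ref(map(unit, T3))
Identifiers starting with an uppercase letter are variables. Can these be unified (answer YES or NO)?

Decompose map/2: ref(ref(E)) =?= ref(ref(T3)),  ref(map(A, int)) =?= ref(map(ref(R), int)).
Decompose ref/1: ref(E) =?= ref(T3).
Decompose ref/1: E =?= T3.
Bind E := T3; no other remaining equation mentions E.
Decompose ref/1: map(A, int) =?= map(ref(R), int).
Decompose map/2: A =?= ref(R),  int =?= int.
Bind A := ref(R); no other remaining equation mentions A.
Delete trivial equation int =?= int.
Decompose map/2: map(T1, string) =?= map(unit, string),  map(unit, char) =?= map(unit, char).
Decompose map/2: T1 =?= unit,  string =?= string.
Bind T1 := unit; substituting into the one remaining equation that mentions T1 gives: ref(map(ref(T2), map(string, map(T2, T2)))) =?= ref(map(ref(map(unit, unit)), map(string, R))).
Delete trivial equation string =?= string.
Delete trivial equation map(unit, char) =?= map(unit, char).
Decompose ref/1: map(ref(T2), map(string, map(T2, T2))) =?= map(ref(map(unit, unit)), map(string, R)).
Decompose map/2: ref(T2) =?= ref(map(unit, unit)),  map(string, map(T2, T2)) =?= map(string, R).
Decompose ref/1: T2 =?= map(unit, unit).
Bind T2 := map(unit, unit); substituting into the one remaining equation that mentions T2 gives: map(string, map(map(unit, unit), map(unit, unit))) =?= map(string, R).
Decompose map/2: string =?= string,  map(map(unit, unit), map(unit, unit)) =?= R.
Delete trivial equation string =?= string.
Bind R := map(map(unit, unit), map(unit, unit)); no other remaining equation mentions R. Substituting into the earlier binding gives A := ref(map(map(unit, unit), map(unit, unit))).
Decompose ref/1: T3 =?= map(unit, T3).
Occurs check fails: T3 occurs in map(unit, T3); the equation T3 =?= map(unit, T3) has no finite solution.

NO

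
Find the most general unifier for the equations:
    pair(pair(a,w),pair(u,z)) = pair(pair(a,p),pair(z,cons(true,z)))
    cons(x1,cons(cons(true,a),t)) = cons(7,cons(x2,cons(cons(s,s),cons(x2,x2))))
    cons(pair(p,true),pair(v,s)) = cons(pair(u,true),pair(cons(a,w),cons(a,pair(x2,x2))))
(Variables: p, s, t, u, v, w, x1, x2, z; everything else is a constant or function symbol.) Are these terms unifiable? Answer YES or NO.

NO

Decompose pair/2: pair(a,w) = pair(a,p),  pair(u,z) = pair(z,cons(true,z)).
Decompose pair/2: a = a,  w = p.
Delete trivial equation a = a.
Bind w := p; substituting into the one remaining equation that mentions w gives: cons(pair(p,true),pair(v,s)) = cons(pair(u,true),pair(cons(a,p),cons(a,pair(x2,x2)))).
Decompose pair/2: u = z,  z = cons(true,z).
Bind u := z; substituting into the one remaining equation that mentions u gives: cons(pair(p,true),pair(v,s)) = cons(pair(z,true),pair(cons(a,p),cons(a,pair(x2,x2)))).
Occurs check fails: z occurs in cons(true,z); the equation z = cons(true,z) has no finite solution.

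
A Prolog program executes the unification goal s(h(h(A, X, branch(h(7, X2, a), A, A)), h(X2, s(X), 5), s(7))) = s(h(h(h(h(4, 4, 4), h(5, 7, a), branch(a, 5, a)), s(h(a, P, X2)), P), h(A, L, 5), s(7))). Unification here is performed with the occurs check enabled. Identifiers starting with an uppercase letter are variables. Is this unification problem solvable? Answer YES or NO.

YES

Decompose s/1: h(h(A, X, branch(h(7, X2, a), A, A)), h(X2, s(X), 5), s(7)) = h(h(h(h(4, 4, 4), h(5, 7, a), branch(a, 5, a)), s(h(a, P, X2)), P), h(A, L, 5), s(7)).
Decompose h/3: h(A, X, branch(h(7, X2, a), A, A)) = h(h(h(4, 4, 4), h(5, 7, a), branch(a, 5, a)), s(h(a, P, X2)), P),  h(X2, s(X), 5) = h(A, L, 5),  s(7) = s(7).
Decompose h/3: A = h(h(4, 4, 4), h(5, 7, a), branch(a, 5, a)),  X = s(h(a, P, X2)),  branch(h(7, X2, a), A, A) = P.
Bind A := h(h(4, 4, 4), h(5, 7, a), branch(a, 5, a)); substituting into the 2 remaining equations that mention A gives: branch(h(7, X2, a), h(h(4, 4, 4), h(5, 7, a), branch(a, 5, a)), h(h(4, 4, 4), h(5, 7, a), branch(a, 5, a))) = P,  h(X2, s(X), 5) = h(h(h(4, 4, 4), h(5, 7, a), branch(a, 5, a)), L, 5).
Bind X := s(h(a, P, X2)); substituting into the one remaining equation that mentions X gives: h(X2, s(s(h(a, P, X2))), 5) = h(h(h(4, 4, 4), h(5, 7, a), branch(a, 5, a)), L, 5).
Bind P := branch(h(7, X2, a), h(h(4, 4, 4), h(5, 7, a), branch(a, 5, a)), h(h(4, 4, 4), h(5, 7, a), branch(a, 5, a))); substituting into the one remaining equation that mentions P gives: h(X2, s(s(h(a, branch(h(7, X2, a), h(h(4, 4, 4), h(5, 7, a), branch(a, 5, a)), h(h(4, 4, 4), h(5, 7, a), branch(a, 5, a))), X2))), 5) = h(h(h(4, 4, 4), h(5, 7, a), branch(a, 5, a)), L, 5). Substituting into the earlier binding gives X := s(h(a, branch(h(7, X2, a), h(h(4, 4, 4), h(5, 7, a), branch(a, 5, a)), h(h(4, 4, 4), h(5, 7, a), branch(a, 5, a))), X2)).
Decompose h/3: X2 = h(h(4, 4, 4), h(5, 7, a), branch(a, 5, a)),  s(s(h(a, branch(h(7, X2, a), h(h(4, 4, 4), h(5, 7, a), branch(a, 5, a)), h(h(4, 4, 4), h(5, 7, a), branch(a, 5, a))), X2))) = L,  5 = 5.
Bind X2 := h(h(4, 4, 4), h(5, 7, a), branch(a, 5, a)); substituting into the one remaining equation that mentions X2 gives: s(s(h(a, branch(h(7, h(h(4, 4, 4), h(5, 7, a), branch(a, 5, a)), a), h(h(4, 4, 4), h(5, 7, a), branch(a, 5, a)), h(h(4, 4, 4), h(5, 7, a), branch(a, 5, a))), h(h(4, 4, 4), h(5, 7, a), branch(a, 5, a))))) = L. Substituting into the earlier bindings gives X := s(h(a, branch(h(7, h(h(4, 4, 4), h(5, 7, a), branch(a, 5, a)), a), h(h(4, 4, 4), h(5, 7, a), branch(a, 5, a)), h(h(4, 4, 4), h(5, 7, a), branch(a, 5, a))), h(h(4, 4, 4), h(5, 7, a), branch(a, 5, a)))), P := branch(h(7, h(h(4, 4, 4), h(5, 7, a), branch(a, 5, a)), a), h(h(4, 4, 4), h(5, 7, a), branch(a, 5, a)), h(h(4, 4, 4), h(5, 7, a), branch(a, 5, a))).
Bind L := s(s(h(a, branch(h(7, h(h(4, 4, 4), h(5, 7, a), branch(a, 5, a)), a), h(h(4, 4, 4), h(5, 7, a), branch(a, 5, a)), h(h(4, 4, 4), h(5, 7, a), branch(a, 5, a))), h(h(4, 4, 4), h(5, 7, a), branch(a, 5, a))))); no other remaining equation mentions L.
Delete trivial equation 5 = 5.
Delete trivial equation s(7) = s(7).
No equations remain and no clash or occurs-check failure arose, so a unifier exists.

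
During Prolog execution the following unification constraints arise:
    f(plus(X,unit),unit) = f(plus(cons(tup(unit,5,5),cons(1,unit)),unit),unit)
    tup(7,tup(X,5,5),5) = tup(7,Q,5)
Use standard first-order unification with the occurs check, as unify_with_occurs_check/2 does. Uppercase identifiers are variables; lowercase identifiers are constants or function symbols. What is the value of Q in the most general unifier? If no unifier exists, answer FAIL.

tup(cons(tup(unit,5,5),cons(1,unit)),5,5)

Decompose f/2: plus(X,unit) = plus(cons(tup(unit,5,5),cons(1,unit)),unit),  unit = unit.
Decompose plus/2: X = cons(tup(unit,5,5),cons(1,unit)),  unit = unit.
Bind X := cons(tup(unit,5,5),cons(1,unit)); substituting into the one remaining equation that mentions X gives: tup(7,tup(cons(tup(unit,5,5),cons(1,unit)),5,5),5) = tup(7,Q,5).
Delete trivial equation unit = unit.
Delete trivial equation unit = unit.
Decompose tup/3: 7 = 7,  tup(cons(tup(unit,5,5),cons(1,unit)),5,5) = Q,  5 = 5.
Delete trivial equation 7 = 7.
Bind Q := tup(cons(tup(unit,5,5),cons(1,unit)),5,5); no other remaining equation mentions Q.
Delete trivial equation 5 = 5.
MGU = { X ↦ cons(tup(unit,5,5),cons(1,unit)), Q ↦ tup(cons(tup(unit,5,5),cons(1,unit)),5,5) }, so Q ↦ tup(cons(tup(unit,5,5),cons(1,unit)),5,5).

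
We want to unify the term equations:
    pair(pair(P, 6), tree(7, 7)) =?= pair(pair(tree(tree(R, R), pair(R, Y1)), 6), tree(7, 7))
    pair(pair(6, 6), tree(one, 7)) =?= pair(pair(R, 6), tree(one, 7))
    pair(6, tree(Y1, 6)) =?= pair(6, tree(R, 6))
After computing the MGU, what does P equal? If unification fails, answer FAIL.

Decompose pair/2: pair(P, 6) =?= pair(tree(tree(R, R), pair(R, Y1)), 6),  tree(7, 7) =?= tree(7, 7).
Decompose pair/2: P =?= tree(tree(R, R), pair(R, Y1)),  6 =?= 6.
Bind P := tree(tree(R, R), pair(R, Y1)); no other remaining equation mentions P.
Delete trivial equation 6 =?= 6.
Delete trivial equation tree(7, 7) =?= tree(7, 7).
Decompose pair/2: pair(6, 6) =?= pair(R, 6),  tree(one, 7) =?= tree(one, 7).
Decompose pair/2: 6 =?= R,  6 =?= 6.
Bind R := 6; substituting into the one remaining equation that mentions R gives: pair(6, tree(Y1, 6)) =?= pair(6, tree(6, 6)). Substituting into the earlier binding gives P := tree(tree(6, 6), pair(6, Y1)).
Delete trivial equation 6 =?= 6.
Delete trivial equation tree(one, 7) =?= tree(one, 7).
Decompose pair/2: 6 =?= 6,  tree(Y1, 6) =?= tree(6, 6).
Delete trivial equation 6 =?= 6.
Decompose tree/2: Y1 =?= 6,  6 =?= 6.
Bind Y1 := 6; no other remaining equation mentions Y1. Substituting into the earlier binding gives P := tree(tree(6, 6), pair(6, 6)).
Delete trivial equation 6 =?= 6.
MGU = { P := tree(tree(6, 6), pair(6, 6)), R := 6, Y1 := 6 }, so P := tree(tree(6, 6), pair(6, 6)).

tree(tree(6, 6), pair(6, 6))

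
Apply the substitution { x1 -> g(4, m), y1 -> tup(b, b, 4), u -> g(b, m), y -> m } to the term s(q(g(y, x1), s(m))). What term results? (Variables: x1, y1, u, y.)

s(q(g(m, g(4, m)), s(m)))

Replace each occurrence of x1 with g(4, m).
Replace each occurrence of y with m.
Result: s(q(g(m, g(4, m)), s(m))).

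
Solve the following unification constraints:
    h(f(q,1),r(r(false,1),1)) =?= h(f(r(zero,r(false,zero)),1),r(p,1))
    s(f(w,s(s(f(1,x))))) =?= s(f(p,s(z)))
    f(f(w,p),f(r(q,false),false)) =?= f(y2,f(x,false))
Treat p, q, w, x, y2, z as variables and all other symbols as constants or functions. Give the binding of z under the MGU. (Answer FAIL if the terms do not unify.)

s(f(1,r(r(zero,r(false,zero)),false)))

Decompose h/2: f(q,1) =?= f(r(zero,r(false,zero)),1),  r(r(false,1),1) =?= r(p,1).
Decompose f/2: q =?= r(zero,r(false,zero)),  1 =?= 1.
Bind q := r(zero,r(false,zero)); substituting into the one remaining equation that mentions q gives: f(f(w,p),f(r(r(zero,r(false,zero)),false),false)) =?= f(y2,f(x,false)).
Delete trivial equation 1 =?= 1.
Decompose r/2: r(false,1) =?= p,  1 =?= 1.
Bind p := r(false,1); substituting into the 2 remaining equations that mention p gives: s(f(w,s(s(f(1,x))))) =?= s(f(r(false,1),s(z))),  f(f(w,r(false,1)),f(r(r(zero,r(false,zero)),false),false)) =?= f(y2,f(x,false)).
Delete trivial equation 1 =?= 1.
Decompose s/1: f(w,s(s(f(1,x)))) =?= f(r(false,1),s(z)).
Decompose f/2: w =?= r(false,1),  s(s(f(1,x))) =?= s(z).
Bind w := r(false,1); substituting into the one remaining equation that mentions w gives: f(f(r(false,1),r(false,1)),f(r(r(zero,r(false,zero)),false),false)) =?= f(y2,f(x,false)).
Decompose s/1: s(f(1,x)) =?= z.
Bind z := s(f(1,x)); no other remaining equation mentions z.
Decompose f/2: f(r(false,1),r(false,1)) =?= y2,  f(r(r(zero,r(false,zero)),false),false) =?= f(x,false).
Bind y2 := f(r(false,1),r(false,1)); no other remaining equation mentions y2.
Decompose f/2: r(r(zero,r(false,zero)),false) =?= x,  false =?= false.
Bind x := r(r(zero,r(false,zero)),false); no other remaining equation mentions x. Substituting into the earlier binding gives z := s(f(1,r(r(zero,r(false,zero)),false))).
Delete trivial equation false =?= false.
MGU = { q ↦ r(zero,r(false,zero)), p ↦ r(false,1), w ↦ r(false,1), z ↦ s(f(1,r(r(zero,r(false,zero)),false))), y2 ↦ f(r(false,1),r(false,1)), x ↦ r(r(zero,r(false,zero)),false) }, so z ↦ s(f(1,r(r(zero,r(false,zero)),false))).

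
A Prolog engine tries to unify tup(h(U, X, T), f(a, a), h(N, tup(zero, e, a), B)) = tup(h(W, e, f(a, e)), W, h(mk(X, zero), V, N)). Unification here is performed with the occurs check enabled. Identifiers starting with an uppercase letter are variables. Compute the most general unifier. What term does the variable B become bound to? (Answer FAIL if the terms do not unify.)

Decompose tup/3: h(U, X, T) = h(W, e, f(a, e)),  f(a, a) = W,  h(N, tup(zero, e, a), B) = h(mk(X, zero), V, N).
Decompose h/3: U = W,  X = e,  T = f(a, e).
Bind U := W; no other remaining equation mentions U.
Bind X := e; substituting into the one remaining equation that mentions X gives: h(N, tup(zero, e, a), B) = h(mk(e, zero), V, N).
Bind T := f(a, e); no other remaining equation mentions T.
Bind W := f(a, a); no other remaining equation mentions W. Substituting into the earlier binding gives U := f(a, a).
Decompose h/3: N = mk(e, zero),  tup(zero, e, a) = V,  B = N.
Bind N := mk(e, zero); substituting into the one remaining equation that mentions N gives: B = mk(e, zero).
Bind V := tup(zero, e, a); no other remaining equation mentions V.
Bind B := mk(e, zero).
MGU = { U -> f(a, a), X -> e, T -> f(a, e), W -> f(a, a), N -> mk(e, zero), V -> tup(zero, e, a), B -> mk(e, zero) }, so B -> mk(e, zero).

mk(e, zero)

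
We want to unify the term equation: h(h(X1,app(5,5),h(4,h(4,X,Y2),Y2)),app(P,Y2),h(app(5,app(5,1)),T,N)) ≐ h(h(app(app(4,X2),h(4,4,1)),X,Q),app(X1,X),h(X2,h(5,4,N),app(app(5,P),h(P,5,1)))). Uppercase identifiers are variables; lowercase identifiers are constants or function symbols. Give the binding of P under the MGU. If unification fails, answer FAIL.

app(app(4,app(5,app(5,1))),h(4,4,1))

Decompose h/3: h(X1,app(5,5),h(4,h(4,X,Y2),Y2)) ≐ h(app(app(4,X2),h(4,4,1)),X,Q),  app(P,Y2) ≐ app(X1,X),  h(app(5,app(5,1)),T,N) ≐ h(X2,h(5,4,N),app(app(5,P),h(P,5,1))).
Decompose h/3: X1 ≐ app(app(4,X2),h(4,4,1)),  app(5,5) ≐ X,  h(4,h(4,X,Y2),Y2) ≐ Q.
Bind X1 := app(app(4,X2),h(4,4,1)); substituting into the one remaining equation that mentions X1 gives: app(P,Y2) ≐ app(app(app(4,X2),h(4,4,1)),X).
Bind X := app(5,5); substituting into the 2 remaining equations that mention X gives: h(4,h(4,app(5,5),Y2),Y2) ≐ Q,  app(P,Y2) ≐ app(app(app(4,X2),h(4,4,1)),app(5,5)).
Bind Q := h(4,h(4,app(5,5),Y2),Y2); no other remaining equation mentions Q.
Decompose app/2: P ≐ app(app(4,X2),h(4,4,1)),  Y2 ≐ app(5,5).
Bind P := app(app(4,X2),h(4,4,1)); substituting into the one remaining equation that mentions P gives: h(app(5,app(5,1)),T,N) ≐ h(X2,h(5,4,N),app(app(5,app(app(4,X2),h(4,4,1))),h(app(app(4,X2),h(4,4,1)),5,1))).
Bind Y2 := app(5,5); no other remaining equation mentions Y2. Substituting into the earlier binding gives Q := h(4,h(4,app(5,5),app(5,5)),app(5,5)).
Decompose h/3: app(5,app(5,1)) ≐ X2,  T ≐ h(5,4,N),  N ≐ app(app(5,app(app(4,X2),h(4,4,1))),h(app(app(4,X2),h(4,4,1)),5,1)).
Bind X2 := app(5,app(5,1)); substituting into the one remaining equation that mentions X2 gives: N ≐ app(app(5,app(app(4,app(5,app(5,1))),h(4,4,1))),h(app(app(4,app(5,app(5,1))),h(4,4,1)),5,1)). Substituting into the earlier bindings gives X1 := app(app(4,app(5,app(5,1))),h(4,4,1)), P := app(app(4,app(5,app(5,1))),h(4,4,1)).
Bind T := h(5,4,N); no other remaining equation mentions T.
Bind N := app(app(5,app(app(4,app(5,app(5,1))),h(4,4,1))),h(app(app(4,app(5,app(5,1))),h(4,4,1)),5,1)). Substituting into the earlier binding gives T := h(5,4,app(app(5,app(app(4,app(5,app(5,1))),h(4,4,1))),h(app(app(4,app(5,app(5,1))),h(4,4,1)),5,1))).
MGU = { X1 -> app(app(4,app(5,app(5,1))),h(4,4,1)), X -> app(5,5), Q -> h(4,h(4,app(5,5),app(5,5)),app(5,5)), P -> app(app(4,app(5,app(5,1))),h(4,4,1)), Y2 -> app(5,5), X2 -> app(5,app(5,1)), T -> h(5,4,app(app(5,app(app(4,app(5,app(5,1))),h(4,4,1))),h(app(app(4,app(5,app(5,1))),h(4,4,1)),5,1))), N -> app(app(5,app(app(4,app(5,app(5,1))),h(4,4,1))),h(app(app(4,app(5,app(5,1))),h(4,4,1)),5,1)) }, so P -> app(app(4,app(5,app(5,1))),h(4,4,1)).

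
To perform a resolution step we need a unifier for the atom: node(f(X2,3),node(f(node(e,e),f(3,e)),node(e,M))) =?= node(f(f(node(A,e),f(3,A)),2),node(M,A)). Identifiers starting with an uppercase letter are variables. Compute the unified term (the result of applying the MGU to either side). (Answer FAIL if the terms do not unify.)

Decompose node/2: f(X2,3) =?= f(f(node(A,e),f(3,A)),2),  node(f(node(e,e),f(3,e)),node(e,M)) =?= node(M,A).
Decompose f/2: X2 =?= f(node(A,e),f(3,A)),  3 =?= 2.
Bind X2 := f(node(A,e),f(3,A)); no other remaining equation mentions X2.
Clash: constants 3 and 2 differ; no unifier exists.

FAIL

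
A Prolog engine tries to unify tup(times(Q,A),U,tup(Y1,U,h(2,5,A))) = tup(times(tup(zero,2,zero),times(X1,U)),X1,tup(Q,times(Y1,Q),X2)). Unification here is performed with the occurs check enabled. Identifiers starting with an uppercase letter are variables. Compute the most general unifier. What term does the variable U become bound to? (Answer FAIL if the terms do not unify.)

times(tup(zero,2,zero),tup(zero,2,zero))

Decompose tup/3: times(Q,A) = times(tup(zero,2,zero),times(X1,U)),  U = X1,  tup(Y1,U,h(2,5,A)) = tup(Q,times(Y1,Q),X2).
Decompose times/2: Q = tup(zero,2,zero),  A = times(X1,U).
Bind Q := tup(zero,2,zero); substituting into the one remaining equation that mentions Q gives: tup(Y1,U,h(2,5,A)) = tup(tup(zero,2,zero),times(Y1,tup(zero,2,zero)),X2).
Bind A := times(X1,U); substituting into the one remaining equation that mentions A gives: tup(Y1,U,h(2,5,times(X1,U))) = tup(tup(zero,2,zero),times(Y1,tup(zero,2,zero)),X2).
Bind U := X1; substituting into the remaining equation gives: tup(Y1,X1,h(2,5,times(X1,X1))) = tup(tup(zero,2,zero),times(Y1,tup(zero,2,zero)),X2). Substituting into the earlier binding gives A := times(X1,X1).
Decompose tup/3: Y1 = tup(zero,2,zero),  X1 = times(Y1,tup(zero,2,zero)),  h(2,5,times(X1,X1)) = X2.
Bind Y1 := tup(zero,2,zero); substituting into the one remaining equation that mentions Y1 gives: X1 = times(tup(zero,2,zero),tup(zero,2,zero)).
Bind X1 := times(tup(zero,2,zero),tup(zero,2,zero)); substituting into the remaining equation gives: h(2,5,times(times(tup(zero,2,zero),tup(zero,2,zero)),times(tup(zero,2,zero),tup(zero,2,zero)))) = X2. Substituting into the earlier bindings gives A := times(times(tup(zero,2,zero),tup(zero,2,zero)),times(tup(zero,2,zero),tup(zero,2,zero))), U := times(tup(zero,2,zero),tup(zero,2,zero)).
Bind X2 := h(2,5,times(times(tup(zero,2,zero),tup(zero,2,zero)),times(tup(zero,2,zero),tup(zero,2,zero)))).
MGU = { Q ↦ tup(zero,2,zero), A ↦ times(times(tup(zero,2,zero),tup(zero,2,zero)),times(tup(zero,2,zero),tup(zero,2,zero))), U ↦ times(tup(zero,2,zero),tup(zero,2,zero)), Y1 ↦ tup(zero,2,zero), X1 ↦ times(tup(zero,2,zero),tup(zero,2,zero)), X2 ↦ h(2,5,times(times(tup(zero,2,zero),tup(zero,2,zero)),times(tup(zero,2,zero),tup(zero,2,zero)))) }, so U ↦ times(tup(zero,2,zero),tup(zero,2,zero)).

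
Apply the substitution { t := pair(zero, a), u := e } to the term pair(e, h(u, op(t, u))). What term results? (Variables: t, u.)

Replace each occurrence of t with pair(zero, a).
Replace each occurrence of u with e.
Result: pair(e, h(e, op(pair(zero, a), e))).

pair(e, h(e, op(pair(zero, a), e)))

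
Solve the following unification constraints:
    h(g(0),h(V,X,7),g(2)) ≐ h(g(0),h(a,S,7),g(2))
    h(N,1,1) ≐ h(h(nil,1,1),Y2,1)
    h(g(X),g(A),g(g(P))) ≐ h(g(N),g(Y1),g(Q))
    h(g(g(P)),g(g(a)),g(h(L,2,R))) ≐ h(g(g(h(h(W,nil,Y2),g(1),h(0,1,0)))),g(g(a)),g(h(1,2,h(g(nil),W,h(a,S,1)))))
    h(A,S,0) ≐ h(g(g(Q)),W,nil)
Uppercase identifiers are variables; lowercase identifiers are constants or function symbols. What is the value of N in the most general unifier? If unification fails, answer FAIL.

Decompose h/3: g(0) ≐ g(0),  h(V,X,7) ≐ h(a,S,7),  g(2) ≐ g(2).
Delete trivial equation g(0) ≐ g(0).
Decompose h/3: V ≐ a,  X ≐ S,  7 ≐ 7.
Bind V := a; no other remaining equation mentions V.
Bind X := S; substituting into the one remaining equation that mentions X gives: h(g(S),g(A),g(g(P))) ≐ h(g(N),g(Y1),g(Q)).
Delete trivial equation 7 ≐ 7.
Delete trivial equation g(2) ≐ g(2).
Decompose h/3: N ≐ h(nil,1,1),  1 ≐ Y2,  1 ≐ 1.
Bind N := h(nil,1,1); substituting into the one remaining equation that mentions N gives: h(g(S),g(A),g(g(P))) ≐ h(g(h(nil,1,1)),g(Y1),g(Q)).
Bind Y2 := 1; substituting into the one remaining equation that mentions Y2 gives: h(g(g(P)),g(g(a)),g(h(L,2,R))) ≐ h(g(g(h(h(W,nil,1),g(1),h(0,1,0)))),g(g(a)),g(h(1,2,h(g(nil),W,h(a,S,1))))).
Delete trivial equation 1 ≐ 1.
Decompose h/3: g(S) ≐ g(h(nil,1,1)),  g(A) ≐ g(Y1),  g(g(P)) ≐ g(Q).
Decompose g/1: S ≐ h(nil,1,1).
Bind S := h(nil,1,1); substituting into the 2 remaining equations that mention S gives: h(g(g(P)),g(g(a)),g(h(L,2,R))) ≐ h(g(g(h(h(W,nil,1),g(1),h(0,1,0)))),g(g(a)),g(h(1,2,h(g(nil),W,h(a,h(nil,1,1),1))))),  h(A,h(nil,1,1),0) ≐ h(g(g(Q)),W,nil). Substituting into the earlier binding gives X := h(nil,1,1).
Decompose g/1: A ≐ Y1.
Bind A := Y1; substituting into the one remaining equation that mentions A gives: h(Y1,h(nil,1,1),0) ≐ h(g(g(Q)),W,nil).
Decompose g/1: g(P) ≐ Q.
Bind Q := g(P); substituting into the one remaining equation that mentions Q gives: h(Y1,h(nil,1,1),0) ≐ h(g(g(g(P))),W,nil).
Decompose h/3: g(g(P)) ≐ g(g(h(h(W,nil,1),g(1),h(0,1,0)))),  g(g(a)) ≐ g(g(a)),  g(h(L,2,R)) ≐ g(h(1,2,h(g(nil),W,h(a,h(nil,1,1),1)))).
Decompose g/1: g(P) ≐ g(h(h(W,nil,1),g(1),h(0,1,0))).
Decompose g/1: P ≐ h(h(W,nil,1),g(1),h(0,1,0)).
Bind P := h(h(W,nil,1),g(1),h(0,1,0)); substituting into the one remaining equation that mentions P gives: h(Y1,h(nil,1,1),0) ≐ h(g(g(g(h(h(W,nil,1),g(1),h(0,1,0))))),W,nil). Substituting into the earlier binding gives Q := g(h(h(W,nil,1),g(1),h(0,1,0))).
Delete trivial equation g(g(a)) ≐ g(g(a)).
Decompose g/1: h(L,2,R) ≐ h(1,2,h(g(nil),W,h(a,h(nil,1,1),1))).
Decompose h/3: L ≐ 1,  2 ≐ 2,  R ≐ h(g(nil),W,h(a,h(nil,1,1),1)).
Bind L := 1; no other remaining equation mentions L.
Delete trivial equation 2 ≐ 2.
Bind R := h(g(nil),W,h(a,h(nil,1,1),1)); no other remaining equation mentions R.
Decompose h/3: Y1 ≐ g(g(g(h(h(W,nil,1),g(1),h(0,1,0))))),  h(nil,1,1) ≐ W,  0 ≐ nil.
Bind Y1 := g(g(g(h(h(W,nil,1),g(1),h(0,1,0))))); no other remaining equation mentions Y1. Substituting into the earlier binding gives A := g(g(g(h(h(W,nil,1),g(1),h(0,1,0))))).
Bind W := h(nil,1,1); no other remaining equation mentions W. Substituting into the earlier bindings gives A := g(g(g(h(h(h(nil,1,1),nil,1),g(1),h(0,1,0))))), Q := g(h(h(h(nil,1,1),nil,1),g(1),h(0,1,0))), P := h(h(h(nil,1,1),nil,1),g(1),h(0,1,0)), R := h(g(nil),h(nil,1,1),h(a,h(nil,1,1),1)), Y1 := g(g(g(h(h(h(nil,1,1),nil,1),g(1),h(0,1,0))))).
Clash: constants 0 and nil differ; no unifier exists.

FAIL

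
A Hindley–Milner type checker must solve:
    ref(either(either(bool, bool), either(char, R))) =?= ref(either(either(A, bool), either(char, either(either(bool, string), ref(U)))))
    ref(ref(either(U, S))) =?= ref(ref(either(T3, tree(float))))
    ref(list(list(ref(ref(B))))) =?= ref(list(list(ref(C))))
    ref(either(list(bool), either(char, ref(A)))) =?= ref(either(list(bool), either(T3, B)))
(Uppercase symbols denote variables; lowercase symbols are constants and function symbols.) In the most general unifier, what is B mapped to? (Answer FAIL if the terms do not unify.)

ref(bool)

Decompose ref/1: either(either(bool, bool), either(char, R)) =?= either(either(A, bool), either(char, either(either(bool, string), ref(U)))).
Decompose either/2: either(bool, bool) =?= either(A, bool),  either(char, R) =?= either(char, either(either(bool, string), ref(U))).
Decompose either/2: bool =?= A,  bool =?= bool.
Bind A := bool; substituting into the one remaining equation that mentions A gives: ref(either(list(bool), either(char, ref(bool)))) =?= ref(either(list(bool), either(T3, B))).
Delete trivial equation bool =?= bool.
Decompose either/2: char =?= char,  R =?= either(either(bool, string), ref(U)).
Delete trivial equation char =?= char.
Bind R := either(either(bool, string), ref(U)); no other remaining equation mentions R.
Decompose ref/1: ref(either(U, S)) =?= ref(either(T3, tree(float))).
Decompose ref/1: either(U, S) =?= either(T3, tree(float)).
Decompose either/2: U =?= T3,  S =?= tree(float).
Bind U := T3; no other remaining equation mentions U. Substituting into the earlier binding gives R := either(either(bool, string), ref(T3)).
Bind S := tree(float); no other remaining equation mentions S.
Decompose ref/1: list(list(ref(ref(B)))) =?= list(list(ref(C))).
Decompose list/1: list(ref(ref(B))) =?= list(ref(C)).
Decompose list/1: ref(ref(B)) =?= ref(C).
Decompose ref/1: ref(B) =?= C.
Bind C := ref(B); no other remaining equation mentions C.
Decompose ref/1: either(list(bool), either(char, ref(bool))) =?= either(list(bool), either(T3, B)).
Decompose either/2: list(bool) =?= list(bool),  either(char, ref(bool)) =?= either(T3, B).
Delete trivial equation list(bool) =?= list(bool).
Decompose either/2: char =?= T3,  ref(bool) =?= B.
Bind T3 := char; no other remaining equation mentions T3. Substituting into the earlier bindings gives R := either(either(bool, string), ref(char)), U := char.
Bind B := ref(bool). Substituting into the earlier binding gives C := ref(ref(bool)).
MGU = { A ↦ bool, R ↦ either(either(bool, string), ref(char)), U ↦ char, S ↦ tree(float), C ↦ ref(ref(bool)), T3 ↦ char, B ↦ ref(bool) }, so B ↦ ref(bool).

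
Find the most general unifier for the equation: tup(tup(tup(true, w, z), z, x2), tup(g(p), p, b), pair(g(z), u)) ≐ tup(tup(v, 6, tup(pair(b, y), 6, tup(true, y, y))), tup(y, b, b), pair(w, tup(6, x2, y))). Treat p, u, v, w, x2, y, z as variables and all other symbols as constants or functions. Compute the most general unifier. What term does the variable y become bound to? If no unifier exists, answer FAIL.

g(b)

Decompose tup/3: tup(tup(true, w, z), z, x2) ≐ tup(v, 6, tup(pair(b, y), 6, tup(true, y, y))),  tup(g(p), p, b) ≐ tup(y, b, b),  pair(g(z), u) ≐ pair(w, tup(6, x2, y)).
Decompose tup/3: tup(true, w, z) ≐ v,  z ≐ 6,  x2 ≐ tup(pair(b, y), 6, tup(true, y, y)).
Bind v := tup(true, w, z); no other remaining equation mentions v.
Bind z := 6; substituting into the one remaining equation that mentions z gives: pair(g(6), u) ≐ pair(w, tup(6, x2, y)). Substituting into the earlier binding gives v := tup(true, w, 6).
Bind x2 := tup(pair(b, y), 6, tup(true, y, y)); substituting into the one remaining equation that mentions x2 gives: pair(g(6), u) ≐ pair(w, tup(6, tup(pair(b, y), 6, tup(true, y, y)), y)).
Decompose tup/3: g(p) ≐ y,  p ≐ b,  b ≐ b.
Bind y := g(p); substituting into the one remaining equation that mentions y gives: pair(g(6), u) ≐ pair(w, tup(6, tup(pair(b, g(p)), 6, tup(true, g(p), g(p))), g(p))). Substituting into the earlier binding gives x2 := tup(pair(b, g(p)), 6, tup(true, g(p), g(p))).
Bind p := b; substituting into the one remaining equation that mentions p gives: pair(g(6), u) ≐ pair(w, tup(6, tup(pair(b, g(b)), 6, tup(true, g(b), g(b))), g(b))). Substituting into the earlier bindings gives x2 := tup(pair(b, g(b)), 6, tup(true, g(b), g(b))), y := g(b).
Delete trivial equation b ≐ b.
Decompose pair/2: g(6) ≐ w,  u ≐ tup(6, tup(pair(b, g(b)), 6, tup(true, g(b), g(b))), g(b)).
Bind w := g(6); no other remaining equation mentions w. Substituting into the earlier binding gives v := tup(true, g(6), 6).
Bind u := tup(6, tup(pair(b, g(b)), 6, tup(true, g(b), g(b))), g(b)).
MGU = { v := tup(true, g(6), 6), z := 6, x2 := tup(pair(b, g(b)), 6, tup(true, g(b), g(b))), y := g(b), p := b, w := g(6), u := tup(6, tup(pair(b, g(b)), 6, tup(true, g(b), g(b))), g(b)) }, so y := g(b).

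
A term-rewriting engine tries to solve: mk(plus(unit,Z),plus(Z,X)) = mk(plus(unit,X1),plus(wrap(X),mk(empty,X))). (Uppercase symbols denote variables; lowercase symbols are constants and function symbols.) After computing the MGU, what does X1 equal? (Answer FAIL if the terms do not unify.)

FAIL

Decompose mk/2: plus(unit,Z) = plus(unit,X1),  plus(Z,X) = plus(wrap(X),mk(empty,X)).
Decompose plus/2: unit = unit,  Z = X1.
Delete trivial equation unit = unit.
Bind Z := X1; substituting into the remaining equation gives: plus(X1,X) = plus(wrap(X),mk(empty,X)).
Decompose plus/2: X1 = wrap(X),  X = mk(empty,X).
Bind X1 := wrap(X); no other remaining equation mentions X1. Substituting into the earlier binding gives Z := wrap(X).
Occurs check fails: X occurs in mk(empty,X); the equation X = mk(empty,X) has no finite solution.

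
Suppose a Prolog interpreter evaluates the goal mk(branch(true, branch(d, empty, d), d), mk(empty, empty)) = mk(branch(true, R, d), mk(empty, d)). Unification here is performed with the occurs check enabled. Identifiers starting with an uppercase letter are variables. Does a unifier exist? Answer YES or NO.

Decompose mk/2: branch(true, branch(d, empty, d), d) = branch(true, R, d),  mk(empty, empty) = mk(empty, d).
Decompose branch/3: true = true,  branch(d, empty, d) = R,  d = d.
Delete trivial equation true = true.
Bind R := branch(d, empty, d); no other remaining equation mentions R.
Delete trivial equation d = d.
Decompose mk/2: empty = empty,  empty = d.
Delete trivial equation empty = empty.
Clash: constants empty and d differ; no unifier exists.

NO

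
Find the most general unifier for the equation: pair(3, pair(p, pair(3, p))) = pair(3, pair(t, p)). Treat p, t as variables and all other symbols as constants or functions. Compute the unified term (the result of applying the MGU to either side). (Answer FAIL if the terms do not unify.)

Decompose pair/2: 3 = 3,  pair(p, pair(3, p)) = pair(t, p).
Delete trivial equation 3 = 3.
Decompose pair/2: p = t,  pair(3, p) = p.
Bind p := t; substituting into the remaining equation gives: pair(3, t) = t.
Occurs check fails: t occurs in pair(3, t); the equation t = pair(3, t) has no finite solution.

FAIL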